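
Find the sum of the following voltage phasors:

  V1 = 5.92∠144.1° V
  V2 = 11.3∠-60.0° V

Step 1 — Convert each phasor to rectangular form:
  V1 = 5.92·(cos(144.1°) + j·sin(144.1°)) = -4.795 + j3.471 V
  V2 = 11.3·(cos(-60.0°) + j·sin(-60.0°)) = 5.65 - j9.786 V
Step 2 — Sum components: V_total = 0.8546 - j6.315 V.
Step 3 — Convert to polar: |V_total| = 6.372 V, ∠V_total = -82.3°.

V_total = 6.372∠-82.3° V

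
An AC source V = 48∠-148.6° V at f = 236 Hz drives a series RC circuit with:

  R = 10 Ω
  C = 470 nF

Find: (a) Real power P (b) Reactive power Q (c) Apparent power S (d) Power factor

Step 1 — Angular frequency: ω = 2π·f = 2π·236 = 1483 rad/s.
Step 2 — Component impedances:
  R: Z = R = 10 Ω
  C: Z = 1/(jωC) = -j/(ω·C) = 0 - j1435 Ω
Step 3 — Series combination: Z_total = R + C = 10 - j1435 Ω = 1435∠-89.6° Ω.
Step 4 — Source phasor: V = 48∠-148.6° V = -40.97 - j25.01 V.
Step 5 — Current: I = V / Z = 0.01723 - j0.02867 A = 0.03345∠-59.0° A.
Step 6 — Complex power: S = V·I* = 0.01119 - j1.606 VA.
Step 7 — Real power: P = Re(S) = 0.01119 W.
Step 8 — Reactive power: Q = Im(S) = -1.606 VAR.
Step 9 — Apparent power: |S| = 1.606 VA.
Step 10 — Power factor: PF = P/|S| = 0.006969 (leading).

(a) P = 0.01119 W  (b) Q = -1.606 VAR  (c) S = 1.606 VA  (d) PF = 0.006969 (leading)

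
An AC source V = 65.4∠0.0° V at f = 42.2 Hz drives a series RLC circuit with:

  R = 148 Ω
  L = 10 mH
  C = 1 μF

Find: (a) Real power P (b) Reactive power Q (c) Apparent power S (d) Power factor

Step 1 — Angular frequency: ω = 2π·f = 2π·42.2 = 265.2 rad/s.
Step 2 — Component impedances:
  R: Z = R = 148 Ω
  L: Z = jωL = j·265.2·0.01 = 0 + j2.652 Ω
  C: Z = 1/(jωC) = -j/(ω·C) = 0 - j3771 Ω
Step 3 — Series combination: Z_total = R + L + C = 148 - j3769 Ω = 3772∠-87.8° Ω.
Step 4 — Source phasor: V = 65.4∠0.0° V = 65.4 V.
Step 5 — Current: I = V / Z = 0.0006804 + j0.01733 A = 0.01734∠87.8° A.
Step 6 — Complex power: S = V·I* = 0.0445 - j1.133 VA.
Step 7 — Real power: P = Re(S) = 0.0445 W.
Step 8 — Reactive power: Q = Im(S) = -1.133 VAR.
Step 9 — Apparent power: |S| = 1.134 VA.
Step 10 — Power factor: PF = P/|S| = 0.03924 (leading).

(a) P = 0.0445 W  (b) Q = -1.133 VAR  (c) S = 1.134 VA  (d) PF = 0.03924 (leading)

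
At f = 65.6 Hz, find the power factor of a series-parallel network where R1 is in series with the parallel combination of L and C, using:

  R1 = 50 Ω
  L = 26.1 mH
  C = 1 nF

Step 1 — Angular frequency: ω = 2π·f = 2π·65.6 = 412.2 rad/s.
Step 2 — Component impedances:
  R1: Z = R = 50 Ω
  L: Z = jωL = j·412.2·0.0261 = 0 + j10.76 Ω
  C: Z = 1/(jωC) = -j/(ω·C) = 0 - j2.426e+06 Ω
Step 3 — Parallel branch: L || C = 1/(1/L + 1/C) = 0 + j10.76 Ω.
Step 4 — Series with R1: Z_total = R1 + (L || C) = 50 + j10.76 Ω = 51.14∠12.1° Ω.
Step 5 — Power factor: PF = cos(φ) = Re(Z)/|Z| = 50/51.144 = 0.9776.
Step 6 — Type: Im(Z) = 10.76 ⇒ lagging (phase φ = 12.1°).

PF = 0.9776 (lagging, φ = 12.1°)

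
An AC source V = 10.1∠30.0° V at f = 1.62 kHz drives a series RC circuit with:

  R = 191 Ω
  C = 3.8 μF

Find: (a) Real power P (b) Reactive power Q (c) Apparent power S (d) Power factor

Step 1 — Angular frequency: ω = 2π·f = 2π·1620 = 1.018e+04 rad/s.
Step 2 — Component impedances:
  R: Z = R = 191 Ω
  C: Z = 1/(jωC) = -j/(ω·C) = 0 - j25.85 Ω
Step 3 — Series combination: Z_total = R + C = 191 - j25.85 Ω = 192.7∠-7.7° Ω.
Step 4 — Source phasor: V = 10.1∠30.0° V = 8.747 + j5.05 V.
Step 5 — Current: I = V / Z = 0.04146 + j0.03205 A = 0.0524∠37.7° A.
Step 6 — Complex power: S = V·I* = 0.5245 - j0.07099 VA.
Step 7 — Real power: P = Re(S) = 0.5245 W.
Step 8 — Reactive power: Q = Im(S) = -0.07099 VAR.
Step 9 — Apparent power: |S| = 0.5293 VA.
Step 10 — Power factor: PF = P/|S| = 0.991 (leading).

(a) P = 0.5245 W  (b) Q = -0.07099 VAR  (c) S = 0.5293 VA  (d) PF = 0.991 (leading)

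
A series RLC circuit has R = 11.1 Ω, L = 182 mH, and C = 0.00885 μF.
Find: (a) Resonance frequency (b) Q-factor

Step 1 — Resonance condition Im(Z)=0 gives ω₀ = 1/√(LC).
Step 2 — ω₀ = 1/√(0.182·8.85e-09) = 2.492e+04 rad/s.
Step 3 — f₀ = ω₀/(2π) = 3966 Hz.
Step 4 — Series Q: Q = ω₀L/R = 2.492e+04·0.182/11.1 = 408.5.

(a) f₀ = 3966 Hz  (b) Q = 408.5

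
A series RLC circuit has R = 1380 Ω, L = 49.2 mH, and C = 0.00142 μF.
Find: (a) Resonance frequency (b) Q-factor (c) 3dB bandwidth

Step 1 — Resonance: ω₀ = 1/√(LC) = 1/√(0.0492·1.42e-09) = 1.196e+05 rad/s.
Step 2 — f₀ = ω₀/(2π) = 1.904e+04 Hz.
Step 3 — Series Q: Q = ω₀L/R = 1.196e+05·0.0492/1380 = 4.265.
Step 4 — Bandwidth: Δω = ω₀/Q = 2.805e+04 rad/s; BW = Δω/(2π) = 4464 Hz.

(a) f₀ = 1.904e+04 Hz  (b) Q = 4.265  (c) BW = 4464 Hz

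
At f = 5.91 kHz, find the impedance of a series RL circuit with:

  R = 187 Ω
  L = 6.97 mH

Step 1 — Angular frequency: ω = 2π·f = 2π·5910 = 3.713e+04 rad/s.
Step 2 — Component impedances:
  R: Z = R = 187 Ω
  L: Z = jωL = j·3.713e+04·0.00697 = 0 + j258.8 Ω
Step 3 — Series combination: Z_total = R + L = 187 + j258.8 Ω = 319.3∠54.2° Ω.

Z = 187 + j258.8 Ω = 319.3∠54.2° Ω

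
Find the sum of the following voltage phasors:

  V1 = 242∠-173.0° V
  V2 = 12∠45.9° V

Step 1 — Convert each phasor to rectangular form:
  V1 = 242·(cos(-173.0°) + j·sin(-173.0°)) = -240.2 - j29.49 V
  V2 = 12·(cos(45.9°) + j·sin(45.9°)) = 8.351 + j8.618 V
Step 2 — Sum components: V_total = -231.8 - j20.87 V.
Step 3 — Convert to polar: |V_total| = 232.8 V, ∠V_total = -174.9°.

V_total = 232.8∠-174.9° V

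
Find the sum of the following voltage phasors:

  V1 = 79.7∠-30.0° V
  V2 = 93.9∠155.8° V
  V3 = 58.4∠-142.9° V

Step 1 — Convert each phasor to rectangular form:
  V1 = 79.7·(cos(-30.0°) + j·sin(-30.0°)) = 69.02 - j39.85 V
  V2 = 93.9·(cos(155.8°) + j·sin(155.8°)) = -85.65 + j38.49 V
  V3 = 58.4·(cos(-142.9°) + j·sin(-142.9°)) = -46.58 - j35.23 V
Step 2 — Sum components: V_total = -63.2 - j36.59 V.
Step 3 — Convert to polar: |V_total| = 73.03 V, ∠V_total = -149.9°.

V_total = 73.03∠-149.9° V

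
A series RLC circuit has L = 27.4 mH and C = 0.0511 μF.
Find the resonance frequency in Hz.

Step 1 — Resonance condition Im(Z)=0 gives ω₀ = 1/√(LC).
Step 2 — ω₀ = 1/√(0.0274·5.11e-08) = 2.672e+04 rad/s.
Step 3 — f₀ = ω₀/(2π) = 4253 Hz.

f₀ = 4253 Hz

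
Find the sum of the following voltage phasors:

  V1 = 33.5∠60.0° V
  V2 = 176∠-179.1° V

Step 1 — Convert each phasor to rectangular form:
  V1 = 33.5·(cos(60.0°) + j·sin(60.0°)) = 16.75 + j29.01 V
  V2 = 176·(cos(-179.1°) + j·sin(-179.1°)) = -176 - j2.764 V
Step 2 — Sum components: V_total = -159.2 + j26.25 V.
Step 3 — Convert to polar: |V_total| = 161.4 V, ∠V_total = 170.6°.

V_total = 161.4∠170.6° V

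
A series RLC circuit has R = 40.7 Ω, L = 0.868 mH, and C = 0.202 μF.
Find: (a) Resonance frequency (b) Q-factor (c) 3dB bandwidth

Step 1 — Resonance: ω₀ = 1/√(LC) = 1/√(0.000868·2.02e-07) = 7.552e+04 rad/s.
Step 2 — f₀ = ω₀/(2π) = 1.202e+04 Hz.
Step 3 — Series Q: Q = ω₀L/R = 7.552e+04·0.000868/40.7 = 1.611.
Step 4 — Bandwidth: Δω = ω₀/Q = 4.689e+04 rad/s; BW = Δω/(2π) = 7463 Hz.

(a) f₀ = 1.202e+04 Hz  (b) Q = 1.611  (c) BW = 7463 Hz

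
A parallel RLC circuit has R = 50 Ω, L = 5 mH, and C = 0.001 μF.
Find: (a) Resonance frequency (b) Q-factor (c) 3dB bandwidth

Step 1 — Resonance: ω₀ = 1/√(LC) = 1/√(0.005·1e-09) = 4.472e+05 rad/s.
Step 2 — f₀ = ω₀/(2π) = 7.118e+04 Hz.
Step 3 — Parallel Q: Q = R/(ω₀L) = 50/(4.472e+05·0.005) = 0.02236.
Step 4 — Bandwidth: Δω = ω₀/Q = 2e+07 rad/s; BW = Δω/(2π) = 3.183e+06 Hz.

(a) f₀ = 7.118e+04 Hz  (b) Q = 0.02236  (c) BW = 3.183e+06 Hz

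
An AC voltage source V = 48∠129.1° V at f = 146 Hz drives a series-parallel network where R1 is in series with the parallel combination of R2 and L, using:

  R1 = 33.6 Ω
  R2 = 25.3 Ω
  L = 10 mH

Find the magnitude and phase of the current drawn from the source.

Step 1 — Angular frequency: ω = 2π·f = 2π·146 = 917.3 rad/s.
Step 2 — Component impedances:
  R1: Z = R = 33.6 Ω
  R2: Z = R = 25.3 Ω
  L: Z = jωL = j·917.3·0.01 = 0 + j9.173 Ω
Step 3 — Parallel branch: R2 || L = 1/(1/R2 + 1/L) = 2.94 + j8.108 Ω.
Step 4 — Series with R1: Z_total = R1 + (R2 || L) = 36.54 + j8.108 Ω = 37.43∠12.5° Ω.
Step 5 — Source phasor: V = 48∠129.1° V = -30.27 + j37.25 V.
Step 6 — Ohm's law: I = V / Z_total = (-30.27 + j37.25) / (36.54 + j8.108) = -0.574 + j1.147 A.
Step 7 — Convert to polar: |I| = 1.282 A, ∠I = 116.6°.

I = 1.282∠116.6° A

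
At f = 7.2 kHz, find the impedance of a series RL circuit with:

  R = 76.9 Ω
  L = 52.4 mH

Step 1 — Angular frequency: ω = 2π·f = 2π·7200 = 4.524e+04 rad/s.
Step 2 — Component impedances:
  R: Z = R = 76.9 Ω
  L: Z = jωL = j·4.524e+04·0.0524 = 0 + j2371 Ω
Step 3 — Series combination: Z_total = R + L = 76.9 + j2371 Ω = 2372∠88.1° Ω.

Z = 76.9 + j2371 Ω = 2372∠88.1° Ω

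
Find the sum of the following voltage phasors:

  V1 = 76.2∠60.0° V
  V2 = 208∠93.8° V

Step 1 — Convert each phasor to rectangular form:
  V1 = 76.2·(cos(60.0°) + j·sin(60.0°)) = 38.1 + j65.99 V
  V2 = 208·(cos(93.8°) + j·sin(93.8°)) = -13.78 + j207.5 V
Step 2 — Sum components: V_total = 24.32 + j273.5 V.
Step 3 — Convert to polar: |V_total| = 274.6 V, ∠V_total = 84.9°.

V_total = 274.6∠84.9° V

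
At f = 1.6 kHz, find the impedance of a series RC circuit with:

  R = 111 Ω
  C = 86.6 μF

Step 1 — Angular frequency: ω = 2π·f = 2π·1600 = 1.005e+04 rad/s.
Step 2 — Component impedances:
  R: Z = R = 111 Ω
  C: Z = 1/(jωC) = -j/(ω·C) = 0 - j1.149 Ω
Step 3 — Series combination: Z_total = R + C = 111 - j1.149 Ω = 111∠-0.6° Ω.

Z = 111 - j1.149 Ω = 111∠-0.6° Ω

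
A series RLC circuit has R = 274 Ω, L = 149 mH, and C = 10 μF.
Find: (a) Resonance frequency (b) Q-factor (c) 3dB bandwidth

Step 1 — Resonance condition Im(Z)=0 gives ω₀ = 1/√(LC).
Step 2 — ω₀ = 1/√(0.149·1e-05) = 819.2 rad/s.
Step 3 — f₀ = ω₀/(2π) = 130.4 Hz.
Step 4 — Series Q: Q = ω₀L/R = 819.2·0.149/274 = 0.4455.
Step 5 — 3dB bandwidth: Δω = ω₀/Q = 1839 rad/s; BW = Δω/(2π) = 292.7 Hz.

(a) f₀ = 130.4 Hz  (b) Q = 0.4455  (c) BW = 292.7 Hz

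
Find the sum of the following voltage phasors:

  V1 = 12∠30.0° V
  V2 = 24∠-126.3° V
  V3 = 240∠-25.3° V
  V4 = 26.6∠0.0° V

Step 1 — Convert each phasor to rectangular form:
  V1 = 12·(cos(30.0°) + j·sin(30.0°)) = 10.39 + j6 V
  V2 = 24·(cos(-126.3°) + j·sin(-126.3°)) = -14.21 - j19.34 V
  V3 = 240·(cos(-25.3°) + j·sin(-25.3°)) = 217 - j102.6 V
  V4 = 26.6·(cos(0.0°) + j·sin(0.0°)) = 26.6 V
Step 2 — Sum components: V_total = 239.8 - j115.9 V.
Step 3 — Convert to polar: |V_total| = 266.3 V, ∠V_total = -25.8°.

V_total = 266.3∠-25.8° V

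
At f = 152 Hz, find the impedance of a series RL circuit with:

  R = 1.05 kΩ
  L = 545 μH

Step 1 — Angular frequency: ω = 2π·f = 2π·152 = 955 rad/s.
Step 2 — Component impedances:
  R: Z = R = 1050 Ω
  L: Z = jωL = j·955·0.000545 = 0 + j0.5205 Ω
Step 3 — Series combination: Z_total = R + L = 1050 + j0.5205 Ω = 1050∠0.0° Ω.

Z = 1050 + j0.5205 Ω = 1050∠0.0° Ω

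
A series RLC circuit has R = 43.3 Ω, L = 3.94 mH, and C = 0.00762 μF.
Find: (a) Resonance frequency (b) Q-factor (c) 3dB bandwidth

Step 1 — Resonance: ω₀ = 1/√(LC) = 1/√(0.00394·7.62e-09) = 1.825e+05 rad/s.
Step 2 — f₀ = ω₀/(2π) = 2.905e+04 Hz.
Step 3 — Series Q: Q = ω₀L/R = 1.825e+05·0.00394/43.3 = 16.61.
Step 4 — Bandwidth: Δω = ω₀/Q = 1.099e+04 rad/s; BW = Δω/(2π) = 1749 Hz.

(a) f₀ = 2.905e+04 Hz  (b) Q = 16.61  (c) BW = 1749 Hz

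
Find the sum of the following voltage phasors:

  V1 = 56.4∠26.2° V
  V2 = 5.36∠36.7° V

Step 1 — Convert each phasor to rectangular form:
  V1 = 56.4·(cos(26.2°) + j·sin(26.2°)) = 50.61 + j24.9 V
  V2 = 5.36·(cos(36.7°) + j·sin(36.7°)) = 4.298 + j3.203 V
Step 2 — Sum components: V_total = 54.9 + j28.1 V.
Step 3 — Convert to polar: |V_total| = 61.68 V, ∠V_total = 27.1°.

V_total = 61.68∠27.1° V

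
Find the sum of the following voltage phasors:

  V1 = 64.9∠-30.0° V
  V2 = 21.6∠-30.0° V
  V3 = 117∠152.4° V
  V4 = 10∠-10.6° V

Step 1 — Convert each phasor to rectangular form:
  V1 = 64.9·(cos(-30.0°) + j·sin(-30.0°)) = 56.21 - j32.45 V
  V2 = 21.6·(cos(-30.0°) + j·sin(-30.0°)) = 18.71 - j10.8 V
  V3 = 117·(cos(152.4°) + j·sin(152.4°)) = -103.7 + j54.21 V
  V4 = 10·(cos(-10.6°) + j·sin(-10.6°)) = 9.829 - j1.84 V
Step 2 — Sum components: V_total = -18.95 + j9.116 V.
Step 3 — Convert to polar: |V_total| = 21.02 V, ∠V_total = 154.3°.

V_total = 21.02∠154.3° V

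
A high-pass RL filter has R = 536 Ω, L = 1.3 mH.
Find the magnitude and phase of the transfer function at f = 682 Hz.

Step 1 — Angular frequency: ω = 2π·682 = 4285 rad/s.
Step 2 — Transfer function: H(jω) = jωL/(R + jωL).
Step 3 — Numerator jωL = j·5.571; denominator R + jωL = 536 + j5.571.
Step 4 — H = 0.000108 + j0.01039.
Step 5 — Magnitude: |H| = 0.01039 (-39.7 dB); phase: φ = 89.4°.

|H| = 0.01039 (-39.7 dB), φ = 89.4°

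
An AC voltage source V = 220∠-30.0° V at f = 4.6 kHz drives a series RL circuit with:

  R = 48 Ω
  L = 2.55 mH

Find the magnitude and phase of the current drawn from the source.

Step 1 — Angular frequency: ω = 2π·f = 2π·4600 = 2.89e+04 rad/s.
Step 2 — Component impedances:
  R: Z = R = 48 Ω
  L: Z = jωL = j·2.89e+04·0.00255 = 0 + j73.7 Ω
Step 3 — Series combination: Z_total = R + L = 48 + j73.7 Ω = 87.95∠56.9° Ω.
Step 4 — Source phasor: V = 220∠-30.0° V = 190.5 - j110 V.
Step 5 — Ohm's law: I = V / Z_total = (190.5 - j110) / (48 + j73.7) = 0.1342 - j2.498 A.
Step 6 — Convert to polar: |I| = 2.501 A, ∠I = -86.9°.

I = 2.501∠-86.9° A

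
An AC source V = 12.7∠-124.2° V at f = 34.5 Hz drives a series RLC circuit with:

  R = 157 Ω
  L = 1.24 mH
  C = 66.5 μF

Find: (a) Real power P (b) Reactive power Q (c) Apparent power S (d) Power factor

Step 1 — Angular frequency: ω = 2π·f = 2π·34.5 = 216.8 rad/s.
Step 2 — Component impedances:
  R: Z = R = 157 Ω
  L: Z = jωL = j·216.8·0.00124 = 0 + j0.2688 Ω
  C: Z = 1/(jωC) = -j/(ω·C) = 0 - j69.37 Ω
Step 3 — Series combination: Z_total = R + L + C = 157 - j69.1 Ω = 171.5∠-23.8° Ω.
Step 4 — Source phasor: V = 12.7∠-124.2° V = -7.138 - j10.5 V.
Step 5 — Current: I = V / Z = -0.01342 - j0.07281 A = 0.07404∠-100.4° A.
Step 6 — Complex power: S = V·I* = 0.8606 - j0.3788 VA.
Step 7 — Real power: P = Re(S) = 0.8606 W.
Step 8 — Reactive power: Q = Im(S) = -0.3788 VAR.
Step 9 — Apparent power: |S| = 0.9403 VA.
Step 10 — Power factor: PF = P/|S| = 0.9153 (leading).

(a) P = 0.8606 W  (b) Q = -0.3788 VAR  (c) S = 0.9403 VA  (d) PF = 0.9153 (leading)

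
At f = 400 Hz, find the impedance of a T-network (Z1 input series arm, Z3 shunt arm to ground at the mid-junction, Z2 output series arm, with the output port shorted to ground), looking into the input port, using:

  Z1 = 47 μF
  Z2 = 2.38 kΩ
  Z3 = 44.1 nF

Step 1 — Angular frequency: ω = 2π·f = 2π·400 = 2513 rad/s.
Step 2 — Component impedances:
  Z1: Z = 1/(jωC) = -j/(ω·C) = 0 - j8.466 Ω
  Z2: Z = R = 2380 Ω
  Z3: Z = 1/(jωC) = -j/(ω·C) = 0 - j9022 Ω
Step 3 — With the output port shorted to ground, the output series arm Z2 runs from the junction to ground; the shunt arm Z3 also runs from the junction to ground. They appear in parallel: Z3 || Z2 = 2225 - j587 Ω.
Step 4 — Series with input arm Z1: Z_in = Z1 + (Z3 || Z2) = 2225 - j595.4 Ω = 2303∠-15.0° Ω.

Z = 2225 - j595.4 Ω = 2303∠-15.0° Ω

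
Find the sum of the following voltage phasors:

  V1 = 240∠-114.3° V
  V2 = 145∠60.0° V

Step 1 — Convert each phasor to rectangular form:
  V1 = 240·(cos(-114.3°) + j·sin(-114.3°)) = -98.76 - j218.7 V
  V2 = 145·(cos(60.0°) + j·sin(60.0°)) = 72.5 + j125.6 V
Step 2 — Sum components: V_total = -26.26 - j93.16 V.
Step 3 — Convert to polar: |V_total| = 96.79 V, ∠V_total = -105.7°.

V_total = 96.79∠-105.7° V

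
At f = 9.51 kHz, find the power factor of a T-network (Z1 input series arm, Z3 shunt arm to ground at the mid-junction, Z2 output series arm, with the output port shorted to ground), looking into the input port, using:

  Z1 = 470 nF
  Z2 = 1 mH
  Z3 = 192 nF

Step 1 — Angular frequency: ω = 2π·f = 2π·9510 = 5.975e+04 rad/s.
Step 2 — Component impedances:
  Z1: Z = 1/(jωC) = -j/(ω·C) = 0 - j35.61 Ω
  Z2: Z = jωL = j·5.975e+04·0.001 = 0 + j59.75 Ω
  Z3: Z = 1/(jωC) = -j/(ω·C) = 0 - j87.16 Ω
Step 3 — With the output port shorted to ground, the output series arm Z2 runs from the junction to ground; the shunt arm Z3 also runs from the junction to ground. They appear in parallel: Z3 || Z2 = 0 + j190 Ω.
Step 4 — Series with input arm Z1: Z_in = Z1 + (Z3 || Z2) = 0 + j154.4 Ω = 154.4∠90.0° Ω.
Step 5 — Power factor: PF = cos(φ) = Re(Z)/|Z| = 0/154.4 = 0.
Step 6 — Type: Im(Z) = 154.4 ⇒ lagging (phase φ = 90.0°).

PF = 0 (lagging, φ = 90.0°)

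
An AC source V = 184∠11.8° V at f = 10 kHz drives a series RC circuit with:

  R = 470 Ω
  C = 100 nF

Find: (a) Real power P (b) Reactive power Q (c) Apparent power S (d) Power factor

Step 1 — Angular frequency: ω = 2π·f = 2π·1e+04 = 6.283e+04 rad/s.
Step 2 — Component impedances:
  R: Z = R = 470 Ω
  C: Z = 1/(jωC) = -j/(ω·C) = 0 - j159.2 Ω
Step 3 — Series combination: Z_total = R + C = 470 - j159.2 Ω = 496.2∠-18.7° Ω.
Step 4 — Source phasor: V = 184∠11.8° V = 180.1 + j37.63 V.
Step 5 — Current: I = V / Z = 0.3195 + j0.1882 A = 0.3708∠30.5° A.
Step 6 — Complex power: S = V·I* = 64.62 - j21.88 VA.
Step 7 — Real power: P = Re(S) = 64.62 W.
Step 8 — Reactive power: Q = Im(S) = -21.88 VAR.
Step 9 — Apparent power: |S| = 68.23 VA.
Step 10 — Power factor: PF = P/|S| = 0.9472 (leading).

(a) P = 64.62 W  (b) Q = -21.88 VAR  (c) S = 68.23 VA  (d) PF = 0.9472 (leading)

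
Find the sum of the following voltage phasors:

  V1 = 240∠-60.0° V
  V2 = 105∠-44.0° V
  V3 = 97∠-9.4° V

Step 1 — Convert each phasor to rectangular form:
  V1 = 240·(cos(-60.0°) + j·sin(-60.0°)) = 120 - j207.8 V
  V2 = 105·(cos(-44.0°) + j·sin(-44.0°)) = 75.53 - j72.94 V
  V3 = 97·(cos(-9.4°) + j·sin(-9.4°)) = 95.7 - j15.84 V
Step 2 — Sum components: V_total = 291.2 - j296.6 V.
Step 3 — Convert to polar: |V_total| = 415.7 V, ∠V_total = -45.5°.

V_total = 415.7∠-45.5° V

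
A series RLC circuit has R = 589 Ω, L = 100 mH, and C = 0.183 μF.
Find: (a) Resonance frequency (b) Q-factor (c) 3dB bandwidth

Step 1 — Resonance condition Im(Z)=0 gives ω₀ = 1/√(LC).
Step 2 — ω₀ = 1/√(0.1·1.83e-07) = 7392 rad/s.
Step 3 — f₀ = ω₀/(2π) = 1177 Hz.
Step 4 — Series Q: Q = ω₀L/R = 7392·0.1/589 = 1.255.
Step 5 — 3dB bandwidth: Δω = ω₀/Q = 5890 rad/s; BW = Δω/(2π) = 937.4 Hz.

(a) f₀ = 1177 Hz  (b) Q = 1.255  (c) BW = 937.4 Hz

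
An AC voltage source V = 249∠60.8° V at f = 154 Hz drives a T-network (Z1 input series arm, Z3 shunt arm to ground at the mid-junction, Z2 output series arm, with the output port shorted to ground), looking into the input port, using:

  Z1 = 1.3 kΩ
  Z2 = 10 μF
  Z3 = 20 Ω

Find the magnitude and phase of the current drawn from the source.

Step 1 — Angular frequency: ω = 2π·f = 2π·154 = 967.6 rad/s.
Step 2 — Component impedances:
  Z1: Z = R = 1300 Ω
  Z2: Z = 1/(jωC) = -j/(ω·C) = 0 - j103.3 Ω
  Z3: Z = R = 20 Ω
Step 3 — With the output port shorted to ground, the output series arm Z2 runs from the junction to ground; the shunt arm Z3 also runs from the junction to ground. They appear in parallel: Z3 || Z2 = 19.28 - j3.731 Ω.
Step 4 — Series with input arm Z1: Z_in = Z1 + (Z3 || Z2) = 1319 - j3.731 Ω = 1319∠-0.2° Ω.
Step 5 — Source phasor: V = 249∠60.8° V = 121.5 + j217.4 V.
Step 6 — Ohm's law: I = V / Z_total = (121.5 + j217.4) / (1319 - j3.731) = 0.09161 + j0.165 A.
Step 7 — Convert to polar: |I| = 0.1887 A, ∠I = 61.0°.

I = 0.1887∠61.0° A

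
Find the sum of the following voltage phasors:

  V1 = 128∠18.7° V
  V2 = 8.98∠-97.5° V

Step 1 — Convert each phasor to rectangular form:
  V1 = 128·(cos(18.7°) + j·sin(18.7°)) = 121.2 + j41.04 V
  V2 = 8.98·(cos(-97.5°) + j·sin(-97.5°)) = -1.172 - j8.903 V
Step 2 — Sum components: V_total = 120.1 + j32.14 V.
Step 3 — Convert to polar: |V_total| = 124.3 V, ∠V_total = 15.0°.

V_total = 124.3∠15.0° V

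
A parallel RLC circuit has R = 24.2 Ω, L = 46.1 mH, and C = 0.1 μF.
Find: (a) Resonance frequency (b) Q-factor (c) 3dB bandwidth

Step 1 — Resonance: ω₀ = 1/√(LC) = 1/√(0.0461·1e-07) = 1.473e+04 rad/s.
Step 2 — f₀ = ω₀/(2π) = 2344 Hz.
Step 3 — Parallel Q: Q = R/(ω₀L) = 24.2/(1.473e+04·0.0461) = 0.03564.
Step 4 — Bandwidth: Δω = ω₀/Q = 4.132e+05 rad/s; BW = Δω/(2π) = 6.577e+04 Hz.

(a) f₀ = 2344 Hz  (b) Q = 0.03564  (c) BW = 6.577e+04 Hz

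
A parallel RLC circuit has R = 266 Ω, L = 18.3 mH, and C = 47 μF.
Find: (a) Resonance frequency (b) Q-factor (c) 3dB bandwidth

Step 1 — Resonance: ω₀ = 1/√(LC) = 1/√(0.0183·4.7e-05) = 1078 rad/s.
Step 2 — f₀ = ω₀/(2π) = 171.6 Hz.
Step 3 — Parallel Q: Q = R/(ω₀L) = 266/(1078·0.0183) = 13.48.
Step 4 — Bandwidth: Δω = ω₀/Q = 79.99 rad/s; BW = Δω/(2π) = 12.73 Hz.

(a) f₀ = 171.6 Hz  (b) Q = 13.48  (c) BW = 12.73 Hz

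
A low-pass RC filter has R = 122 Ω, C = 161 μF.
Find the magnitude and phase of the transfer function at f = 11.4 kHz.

Step 1 — Angular frequency: ω = 2π·1.14e+04 = 7.163e+04 rad/s.
Step 2 — Transfer function: H(jω) = 1/(1 + jωRC).
Step 3 — Denominator: 1 + jωRC = 1 + j·7.163e+04·122·0.000161 = 1 + j1407.
Step 4 — H = 5.052e-07 - j0.0007108.
Step 5 — Magnitude: |H| = 0.0007108 (-63.0 dB); phase: φ = -90.0°.

|H| = 0.0007108 (-63.0 dB), φ = -90.0°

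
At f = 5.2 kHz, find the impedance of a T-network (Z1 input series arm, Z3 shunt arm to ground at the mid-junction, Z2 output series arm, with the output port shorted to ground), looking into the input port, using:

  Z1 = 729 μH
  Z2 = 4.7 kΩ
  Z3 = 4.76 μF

Step 1 — Angular frequency: ω = 2π·f = 2π·5200 = 3.267e+04 rad/s.
Step 2 — Component impedances:
  Z1: Z = jωL = j·3.267e+04·0.000729 = 0 + j23.82 Ω
  Z2: Z = R = 4700 Ω
  Z3: Z = 1/(jωC) = -j/(ω·C) = 0 - j6.43 Ω
Step 3 — With the output port shorted to ground, the output series arm Z2 runs from the junction to ground; the shunt arm Z3 also runs from the junction to ground. They appear in parallel: Z3 || Z2 = 0.008797 - j6.43 Ω.
Step 4 — Series with input arm Z1: Z_in = Z1 + (Z3 || Z2) = 0.008797 + j17.39 Ω = 17.39∠90.0° Ω.

Z = 0.008797 + j17.39 Ω = 17.39∠90.0° Ω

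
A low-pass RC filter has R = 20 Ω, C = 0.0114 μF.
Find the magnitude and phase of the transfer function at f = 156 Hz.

Step 1 — Angular frequency: ω = 2π·156 = 980.2 rad/s.
Step 2 — Transfer function: H(jω) = 1/(1 + jωRC).
Step 3 — Denominator: 1 + jωRC = 1 + j·980.2·20·1.14e-08 = 1 + j0.0002235.
Step 4 — H = 1 - j0.0002235.
Step 5 — Magnitude: |H| = 1 (-0.0 dB); phase: φ = -0.0°.

|H| = 1 (-0.0 dB), φ = -0.0°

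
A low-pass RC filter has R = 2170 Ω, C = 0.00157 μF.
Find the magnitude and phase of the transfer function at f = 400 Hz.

Step 1 — Angular frequency: ω = 2π·400 = 2513 rad/s.
Step 2 — Transfer function: H(jω) = 1/(1 + jωRC).
Step 3 — Denominator: 1 + jωRC = 1 + j·2513·2170·1.57e-09 = 1 + j0.008562.
Step 4 — H = 0.9999 - j0.008562.
Step 5 — Magnitude: |H| = 1 (-0.0 dB); phase: φ = -0.5°.

|H| = 1 (-0.0 dB), φ = -0.5°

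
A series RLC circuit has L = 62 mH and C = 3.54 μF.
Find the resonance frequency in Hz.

Step 1 — Resonance condition Im(Z)=0 gives ω₀ = 1/√(LC).
Step 2 — ω₀ = 1/√(0.062·3.54e-06) = 2135 rad/s.
Step 3 — f₀ = ω₀/(2π) = 339.7 Hz.

f₀ = 339.7 Hz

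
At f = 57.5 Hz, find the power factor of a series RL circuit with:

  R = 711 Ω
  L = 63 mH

Step 1 — Angular frequency: ω = 2π·f = 2π·57.5 = 361.3 rad/s.
Step 2 — Component impedances:
  R: Z = R = 711 Ω
  L: Z = jωL = j·361.3·0.063 = 0 + j22.76 Ω
Step 3 — Series combination: Z_total = R + L = 711 + j22.76 Ω = 711.4∠1.8° Ω.
Step 4 — Power factor: PF = cos(φ) = Re(Z)/|Z| = 711/711.36 = 0.9995.
Step 5 — Type: Im(Z) = 22.76 ⇒ lagging (phase φ = 1.8°).

PF = 0.9995 (lagging, φ = 1.8°)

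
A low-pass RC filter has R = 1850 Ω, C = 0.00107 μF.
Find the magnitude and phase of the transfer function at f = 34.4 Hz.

Step 1 — Angular frequency: ω = 2π·34.4 = 216.1 rad/s.
Step 2 — Transfer function: H(jω) = 1/(1 + jωRC).
Step 3 — Denominator: 1 + jωRC = 1 + j·216.1·1850·1.07e-09 = 1 + j0.0004279.
Step 4 — H = 1 - j0.0004279.
Step 5 — Magnitude: |H| = 1 (-0.0 dB); phase: φ = -0.0°.

|H| = 1 (-0.0 dB), φ = -0.0°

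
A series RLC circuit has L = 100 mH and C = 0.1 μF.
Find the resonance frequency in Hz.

Step 1 — Resonance condition Im(Z)=0 gives ω₀ = 1/√(LC).
Step 2 — ω₀ = 1/√(0.1·1e-07) = 1e+04 rad/s.
Step 3 — f₀ = ω₀/(2π) = 1592 Hz.

f₀ = 1592 Hz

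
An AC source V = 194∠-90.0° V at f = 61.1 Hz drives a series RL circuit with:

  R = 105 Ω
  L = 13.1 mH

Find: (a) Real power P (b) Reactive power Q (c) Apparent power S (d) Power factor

Step 1 — Angular frequency: ω = 2π·f = 2π·61.1 = 383.9 rad/s.
Step 2 — Component impedances:
  R: Z = R = 105 Ω
  L: Z = jωL = j·383.9·0.0131 = 0 + j5.029 Ω
Step 3 — Series combination: Z_total = R + L = 105 + j5.029 Ω = 105.1∠2.7° Ω.
Step 4 — Source phasor: V = 194∠-90.0° V = 0 - j194 V.
Step 5 — Current: I = V / Z = -0.08829 - j1.843 A = 1.846∠-92.7° A.
Step 6 — Complex power: S = V·I* = 357.6 + j17.13 VA.
Step 7 — Real power: P = Re(S) = 357.6 W.
Step 8 — Reactive power: Q = Im(S) = 17.13 VAR.
Step 9 — Apparent power: |S| = 358 VA.
Step 10 — Power factor: PF = P/|S| = 0.9989 (lagging).

(a) P = 357.6 W  (b) Q = 17.13 VAR  (c) S = 358 VA  (d) PF = 0.9989 (lagging)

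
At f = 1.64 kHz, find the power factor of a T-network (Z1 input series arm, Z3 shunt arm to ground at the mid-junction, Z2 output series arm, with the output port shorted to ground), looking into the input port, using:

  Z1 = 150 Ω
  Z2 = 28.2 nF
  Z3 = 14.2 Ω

Step 1 — Angular frequency: ω = 2π·f = 2π·1640 = 1.03e+04 rad/s.
Step 2 — Component impedances:
  Z1: Z = R = 150 Ω
  Z2: Z = 1/(jωC) = -j/(ω·C) = 0 - j3441 Ω
  Z3: Z = R = 14.2 Ω
Step 3 — With the output port shorted to ground, the output series arm Z2 runs from the junction to ground; the shunt arm Z3 also runs from the junction to ground. They appear in parallel: Z3 || Z2 = 14.2 - j0.05859 Ω.
Step 4 — Series with input arm Z1: Z_in = Z1 + (Z3 || Z2) = 164.2 - j0.05859 Ω = 164.2∠-0.0° Ω.
Step 5 — Power factor: PF = cos(φ) = Re(Z)/|Z| = 164.2/164.2 = 1.
Step 6 — Type: Im(Z) = -0.05859 ⇒ leading (phase φ = -0.0°).

PF = 1 (leading, φ = -0.0°)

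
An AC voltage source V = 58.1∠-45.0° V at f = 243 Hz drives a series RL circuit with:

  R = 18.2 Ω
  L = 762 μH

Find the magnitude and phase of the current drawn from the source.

Step 1 — Angular frequency: ω = 2π·f = 2π·243 = 1527 rad/s.
Step 2 — Component impedances:
  R: Z = R = 18.2 Ω
  L: Z = jωL = j·1527·0.000762 = 0 + j1.163 Ω
Step 3 — Series combination: Z_total = R + L = 18.2 + j1.163 Ω = 18.24∠3.7° Ω.
Step 4 — Source phasor: V = 58.1∠-45.0° V = 41.08 - j41.08 V.
Step 5 — Ohm's law: I = V / Z_total = (41.08 - j41.08) / (18.2 + j1.163) = 2.104 - j2.392 A.
Step 6 — Convert to polar: |I| = 3.186 A, ∠I = -48.7°.

I = 3.186∠-48.7° A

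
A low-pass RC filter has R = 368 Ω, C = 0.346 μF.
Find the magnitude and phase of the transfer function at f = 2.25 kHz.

Step 1 — Angular frequency: ω = 2π·2250 = 1.414e+04 rad/s.
Step 2 — Transfer function: H(jω) = 1/(1 + jωRC).
Step 3 — Denominator: 1 + jωRC = 1 + j·1.414e+04·368·3.46e-07 = 1 + j1.8.
Step 4 — H = 0.2358 - j0.4245.
Step 5 — Magnitude: |H| = 0.4856 (-6.3 dB); phase: φ = -60.9°.

|H| = 0.4856 (-6.3 dB), φ = -60.9°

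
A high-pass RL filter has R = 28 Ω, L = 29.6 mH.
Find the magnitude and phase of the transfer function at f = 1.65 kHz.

Step 1 — Angular frequency: ω = 2π·1650 = 1.037e+04 rad/s.
Step 2 — Transfer function: H(jω) = jωL/(R + jωL).
Step 3 — Numerator jωL = j·306.9; denominator R + jωL = 28 + j306.9.
Step 4 — H = 0.9917 + j0.09049.
Step 5 — Magnitude: |H| = 0.9959 (-0.0 dB); phase: φ = 5.2°.

|H| = 0.9959 (-0.0 dB), φ = 5.2°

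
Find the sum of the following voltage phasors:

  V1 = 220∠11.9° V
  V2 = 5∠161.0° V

Step 1 — Convert each phasor to rectangular form:
  V1 = 220·(cos(11.9°) + j·sin(11.9°)) = 215.3 + j45.36 V
  V2 = 5·(cos(161.0°) + j·sin(161.0°)) = -4.728 + j1.628 V
Step 2 — Sum components: V_total = 210.5 + j46.99 V.
Step 3 — Convert to polar: |V_total| = 215.7 V, ∠V_total = 12.6°.

V_total = 215.7∠12.6° V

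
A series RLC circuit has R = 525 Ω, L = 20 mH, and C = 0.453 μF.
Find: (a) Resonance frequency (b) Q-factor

Step 1 — Resonance condition Im(Z)=0 gives ω₀ = 1/√(LC).
Step 2 — ω₀ = 1/√(0.02·4.53e-07) = 1.051e+04 rad/s.
Step 3 — f₀ = ω₀/(2π) = 1672 Hz.
Step 4 — Series Q: Q = ω₀L/R = 1.051e+04·0.02/525 = 0.4002.

(a) f₀ = 1672 Hz  (b) Q = 0.4002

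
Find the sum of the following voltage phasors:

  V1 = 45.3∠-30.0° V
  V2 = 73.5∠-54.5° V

Step 1 — Convert each phasor to rectangular form:
  V1 = 45.3·(cos(-30.0°) + j·sin(-30.0°)) = 39.23 - j22.65 V
  V2 = 73.5·(cos(-54.5°) + j·sin(-54.5°)) = 42.68 - j59.84 V
Step 2 — Sum components: V_total = 81.91 - j82.49 V.
Step 3 — Convert to polar: |V_total| = 116.2 V, ∠V_total = -45.2°.

V_total = 116.2∠-45.2° V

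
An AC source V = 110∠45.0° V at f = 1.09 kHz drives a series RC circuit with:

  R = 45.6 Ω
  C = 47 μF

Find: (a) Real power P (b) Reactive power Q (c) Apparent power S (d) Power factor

Step 1 — Angular frequency: ω = 2π·f = 2π·1090 = 6849 rad/s.
Step 2 — Component impedances:
  R: Z = R = 45.6 Ω
  C: Z = 1/(jωC) = -j/(ω·C) = 0 - j3.107 Ω
Step 3 — Series combination: Z_total = R + C = 45.6 - j3.107 Ω = 45.71∠-3.9° Ω.
Step 4 — Source phasor: V = 110∠45.0° V = 77.78 + j77.78 V.
Step 5 — Current: I = V / Z = 1.582 + j1.814 A = 2.407∠48.9° A.
Step 6 — Complex power: S = V·I* = 264.1 - j17.99 VA.
Step 7 — Real power: P = Re(S) = 264.1 W.
Step 8 — Reactive power: Q = Im(S) = -17.99 VAR.
Step 9 — Apparent power: |S| = 264.7 VA.
Step 10 — Power factor: PF = P/|S| = 0.9977 (leading).

(a) P = 264.1 W  (b) Q = -17.99 VAR  (c) S = 264.7 VA  (d) PF = 0.9977 (leading)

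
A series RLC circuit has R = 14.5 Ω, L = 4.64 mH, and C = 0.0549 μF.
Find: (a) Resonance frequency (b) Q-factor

Step 1 — Resonance condition Im(Z)=0 gives ω₀ = 1/√(LC).
Step 2 — ω₀ = 1/√(0.00464·5.49e-08) = 6.265e+04 rad/s.
Step 3 — f₀ = ω₀/(2π) = 9972 Hz.
Step 4 — Series Q: Q = ω₀L/R = 6.265e+04·0.00464/14.5 = 20.05.

(a) f₀ = 9972 Hz  (b) Q = 20.05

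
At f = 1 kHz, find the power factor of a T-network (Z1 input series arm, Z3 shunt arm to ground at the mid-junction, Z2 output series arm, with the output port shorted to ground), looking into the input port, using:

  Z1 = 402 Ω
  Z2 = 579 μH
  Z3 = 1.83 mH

Step 1 — Angular frequency: ω = 2π·f = 2π·1000 = 6283 rad/s.
Step 2 — Component impedances:
  Z1: Z = R = 402 Ω
  Z2: Z = jωL = j·6283·0.000579 = 0 + j3.638 Ω
  Z3: Z = jωL = j·6283·0.00183 = 0 + j11.5 Ω
Step 3 — With the output port shorted to ground, the output series arm Z2 runs from the junction to ground; the shunt arm Z3 also runs from the junction to ground. They appear in parallel: Z3 || Z2 = 0 + j2.764 Ω.
Step 4 — Series with input arm Z1: Z_in = Z1 + (Z3 || Z2) = 402 + j2.764 Ω = 402∠0.4° Ω.
Step 5 — Power factor: PF = cos(φ) = Re(Z)/|Z| = 402/402 = 1.
Step 6 — Type: Im(Z) = 2.764 ⇒ lagging (phase φ = 0.4°).

PF = 1 (lagging, φ = 0.4°)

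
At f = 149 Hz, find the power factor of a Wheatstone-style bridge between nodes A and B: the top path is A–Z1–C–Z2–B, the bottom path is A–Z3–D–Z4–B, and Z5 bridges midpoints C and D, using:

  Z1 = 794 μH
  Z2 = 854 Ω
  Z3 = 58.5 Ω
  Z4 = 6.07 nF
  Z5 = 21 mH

Step 1 — Angular frequency: ω = 2π·f = 2π·149 = 936.2 rad/s.
Step 2 — Component impedances:
  Z1: Z = jωL = j·936.2·0.000794 = 0 + j0.7433 Ω
  Z2: Z = R = 854 Ω
  Z3: Z = R = 58.5 Ω
  Z4: Z = 1/(jωC) = -j/(ω·C) = 0 - j1.76e+05 Ω
  Z5: Z = jωL = j·936.2·0.021 = 0 + j19.66 Ω
Step 3 — Bridge requires nodal analysis (the Z5 bridge couples midpoints C and D, so the two paths cannot be reduced to a simple series/parallel combination). Setting node B to ground and injecting 1 A at node A, the 3-node admittance system at A, C, D solves to V_A = Z_AB = 854 - j3.402 Ω = 854∠-0.2° Ω.
Step 4 — Power factor: PF = cos(φ) = Re(Z)/|Z| = 854/854 = 1.
Step 5 — Type: Im(Z) = -3.402 ⇒ leading (phase φ = -0.2°).

PF = 1 (leading, φ = -0.2°)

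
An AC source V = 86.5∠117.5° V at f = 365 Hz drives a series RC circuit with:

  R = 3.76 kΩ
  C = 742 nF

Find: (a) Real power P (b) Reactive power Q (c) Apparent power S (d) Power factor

Step 1 — Angular frequency: ω = 2π·f = 2π·365 = 2293 rad/s.
Step 2 — Component impedances:
  R: Z = R = 3760 Ω
  C: Z = 1/(jωC) = -j/(ω·C) = 0 - j587.7 Ω
Step 3 — Series combination: Z_total = R + C = 3760 - j587.7 Ω = 3806∠-8.9° Ω.
Step 4 — Source phasor: V = 86.5∠117.5° V = -39.94 + j76.73 V.
Step 5 — Current: I = V / Z = -0.01348 + j0.0183 A = 0.02273∠126.4° A.
Step 6 — Complex power: S = V·I* = 1.943 - j0.3036 VA.
Step 7 — Real power: P = Re(S) = 1.943 W.
Step 8 — Reactive power: Q = Im(S) = -0.3036 VAR.
Step 9 — Apparent power: |S| = 1.966 VA.
Step 10 — Power factor: PF = P/|S| = 0.988 (leading).

(a) P = 1.943 W  (b) Q = -0.3036 VAR  (c) S = 1.966 VA  (d) PF = 0.988 (leading)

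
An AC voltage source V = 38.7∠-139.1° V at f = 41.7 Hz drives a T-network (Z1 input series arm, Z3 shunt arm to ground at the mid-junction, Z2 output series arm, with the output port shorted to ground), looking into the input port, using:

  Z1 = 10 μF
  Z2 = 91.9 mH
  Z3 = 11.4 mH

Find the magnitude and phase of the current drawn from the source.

Step 1 — Angular frequency: ω = 2π·f = 2π·41.7 = 262 rad/s.
Step 2 — Component impedances:
  Z1: Z = 1/(jωC) = -j/(ω·C) = 0 - j381.7 Ω
  Z2: Z = jωL = j·262·0.0919 = 0 + j24.08 Ω
  Z3: Z = jωL = j·262·0.0114 = 0 + j2.987 Ω
Step 3 — With the output port shorted to ground, the output series arm Z2 runs from the junction to ground; the shunt arm Z3 also runs from the junction to ground. They appear in parallel: Z3 || Z2 = 0 + j2.657 Ω.
Step 4 — Series with input arm Z1: Z_in = Z1 + (Z3 || Z2) = 0 - j379 Ω = 379∠-90.0° Ω.
Step 5 — Source phasor: V = 38.7∠-139.1° V = -29.25 - j25.34 V.
Step 6 — Ohm's law: I = V / Z_total = (-29.25 - j25.34) / (0 - j379) = 0.06685 - j0.07718 A.
Step 7 — Convert to polar: |I| = 0.1021 A, ∠I = -49.1°.

I = 0.1021∠-49.1° A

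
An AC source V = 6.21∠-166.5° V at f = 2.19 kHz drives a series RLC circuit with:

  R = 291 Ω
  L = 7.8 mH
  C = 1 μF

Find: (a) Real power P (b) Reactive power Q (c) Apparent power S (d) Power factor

Step 1 — Angular frequency: ω = 2π·f = 2π·2190 = 1.376e+04 rad/s.
Step 2 — Component impedances:
  R: Z = R = 291 Ω
  L: Z = jωL = j·1.376e+04·0.0078 = 0 + j107.3 Ω
  C: Z = 1/(jωC) = -j/(ω·C) = 0 - j72.67 Ω
Step 3 — Series combination: Z_total = R + L + C = 291 + j34.66 Ω = 293.1∠6.8° Ω.
Step 4 — Source phasor: V = 6.21∠-166.5° V = -6.038 - j1.45 V.
Step 5 — Current: I = V / Z = -0.02105 - j0.002475 A = 0.02119∠-173.3° A.
Step 6 — Complex power: S = V·I* = 0.1307 + j0.01556 VA.
Step 7 — Real power: P = Re(S) = 0.1307 W.
Step 8 — Reactive power: Q = Im(S) = 0.01556 VAR.
Step 9 — Apparent power: |S| = 0.1316 VA.
Step 10 — Power factor: PF = P/|S| = 0.993 (lagging).

(a) P = 0.1307 W  (b) Q = 0.01556 VAR  (c) S = 0.1316 VA  (d) PF = 0.993 (lagging)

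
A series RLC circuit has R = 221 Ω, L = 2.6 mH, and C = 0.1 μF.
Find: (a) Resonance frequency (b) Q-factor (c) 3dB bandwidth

Step 1 — Resonance condition Im(Z)=0 gives ω₀ = 1/√(LC).
Step 2 — ω₀ = 1/√(0.0026·1e-07) = 6.202e+04 rad/s.
Step 3 — f₀ = ω₀/(2π) = 9870 Hz.
Step 4 — Series Q: Q = ω₀L/R = 6.202e+04·0.0026/221 = 0.7296.
Step 5 — 3dB bandwidth: Δω = ω₀/Q = 8.5e+04 rad/s; BW = Δω/(2π) = 1.353e+04 Hz.

(a) f₀ = 9870 Hz  (b) Q = 0.7296  (c) BW = 1.353e+04 Hz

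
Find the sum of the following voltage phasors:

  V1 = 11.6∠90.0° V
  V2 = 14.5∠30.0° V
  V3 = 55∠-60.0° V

Step 1 — Convert each phasor to rectangular form:
  V1 = 11.6·(cos(90.0°) + j·sin(90.0°)) = 0 + j11.6 V
  V2 = 14.5·(cos(30.0°) + j·sin(30.0°)) = 12.56 + j7.25 V
  V3 = 55·(cos(-60.0°) + j·sin(-60.0°)) = 27.5 - j47.63 V
Step 2 — Sum components: V_total = 40.06 - j28.78 V.
Step 3 — Convert to polar: |V_total| = 49.33 V, ∠V_total = -35.7°.

V_total = 49.33∠-35.7° V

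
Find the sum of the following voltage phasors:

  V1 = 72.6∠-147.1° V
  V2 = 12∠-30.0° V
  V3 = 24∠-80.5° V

Step 1 — Convert each phasor to rectangular form:
  V1 = 72.6·(cos(-147.1°) + j·sin(-147.1°)) = -60.96 - j39.43 V
  V2 = 12·(cos(-30.0°) + j·sin(-30.0°)) = 10.39 - j6 V
  V3 = 24·(cos(-80.5°) + j·sin(-80.5°)) = 3.961 - j23.67 V
Step 2 — Sum components: V_total = -46.6 - j69.11 V.
Step 3 — Convert to polar: |V_total| = 83.35 V, ∠V_total = -124.0°.

V_total = 83.35∠-124.0° V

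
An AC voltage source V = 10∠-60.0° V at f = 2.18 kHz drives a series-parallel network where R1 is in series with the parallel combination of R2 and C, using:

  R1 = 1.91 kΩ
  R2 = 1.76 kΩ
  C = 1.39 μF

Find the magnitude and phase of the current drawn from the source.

Step 1 — Angular frequency: ω = 2π·f = 2π·2180 = 1.37e+04 rad/s.
Step 2 — Component impedances:
  R1: Z = R = 1910 Ω
  R2: Z = R = 1760 Ω
  C: Z = 1/(jωC) = -j/(ω·C) = 0 - j52.52 Ω
Step 3 — Parallel branch: R2 || C = 1/(1/R2 + 1/C) = 1.566 - j52.48 Ω.
Step 4 — Series with R1: Z_total = R1 + (R2 || C) = 1912 - j52.48 Ω = 1912∠-1.6° Ω.
Step 5 — Source phasor: V = 10∠-60.0° V = 5 - j8.66 V.
Step 6 — Ohm's law: I = V / Z_total = (5 - j8.66) / (1912 - j52.48) = 0.002738 - j0.004455 A.
Step 7 — Convert to polar: |I| = 0.005229 A, ∠I = -58.4°.

I = 0.005229∠-58.4° A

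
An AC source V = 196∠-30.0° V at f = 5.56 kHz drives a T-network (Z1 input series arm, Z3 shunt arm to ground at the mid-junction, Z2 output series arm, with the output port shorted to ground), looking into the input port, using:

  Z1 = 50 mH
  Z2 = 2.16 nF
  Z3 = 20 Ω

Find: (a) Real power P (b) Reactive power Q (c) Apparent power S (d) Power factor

Step 1 — Angular frequency: ω = 2π·f = 2π·5560 = 3.493e+04 rad/s.
Step 2 — Component impedances:
  Z1: Z = jωL = j·3.493e+04·0.05 = 0 + j1747 Ω
  Z2: Z = 1/(jωC) = -j/(ω·C) = 0 - j1.325e+04 Ω
  Z3: Z = R = 20 Ω
Step 3 — With the output port shorted to ground, the output series arm Z2 runs from the junction to ground; the shunt arm Z3 also runs from the junction to ground. They appear in parallel: Z3 || Z2 = 20 - j0.03018 Ω.
Step 4 — Series with input arm Z1: Z_in = Z1 + (Z3 || Z2) = 20 + j1747 Ω = 1747∠89.3° Ω.
Step 5 — Source phasor: V = 196∠-30.0° V = 169.7 - j98 V.
Step 6 — Current: I = V / Z = -0.05499 - j0.09781 A = 0.1122∠-119.3° A.
Step 7 — Complex power: S = V·I* = 0.2518 + j21.99 VA.
Step 8 — Real power: P = Re(S) = 0.2518 W.
Step 9 — Reactive power: Q = Im(S) = 21.99 VAR.
Step 10 — Apparent power: |S| = 21.99 VA.
Step 11 — Power factor: PF = P/|S| = 0.01145 (lagging).

(a) P = 0.2518 W  (b) Q = 21.99 VAR  (c) S = 21.99 VA  (d) PF = 0.01145 (lagging)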